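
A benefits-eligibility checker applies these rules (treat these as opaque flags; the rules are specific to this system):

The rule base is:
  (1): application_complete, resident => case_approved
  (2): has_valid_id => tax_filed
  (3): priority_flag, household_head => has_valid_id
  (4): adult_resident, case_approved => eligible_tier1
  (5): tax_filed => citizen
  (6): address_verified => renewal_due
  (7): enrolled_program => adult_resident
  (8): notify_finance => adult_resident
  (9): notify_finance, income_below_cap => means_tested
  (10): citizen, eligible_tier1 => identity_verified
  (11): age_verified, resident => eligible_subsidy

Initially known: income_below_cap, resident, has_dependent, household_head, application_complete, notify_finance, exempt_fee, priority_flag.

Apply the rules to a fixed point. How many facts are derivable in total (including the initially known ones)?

16

Round 1: (1) [application_complete, resident => case_approved]; (3) [priority_flag, household_head => has_valid_id]; (8) [notify_finance => adult_resident]; (9) [notify_finance, income_below_cap => means_tested]. New: case_approved, has_valid_id, adult_resident, means_tested.
Round 2: (2) [has_valid_id => tax_filed]; (4) [adult_resident, case_approved => eligible_tier1]. New: tax_filed, eligible_tier1.
Round 3: (5) [tax_filed => citizen]. New: citizen.
Round 4: (10) [citizen, eligible_tier1 => identity_verified]. New: identity_verified.
Closure: {adult_resident, application_complete, case_approved, citizen, eligible_tier1, exempt_fee, has_dependent, has_valid_id, household_head, identity_verified, income_below_cap, means_tested, notify_finance, priority_flag, resident, tax_filed} — 16 facts.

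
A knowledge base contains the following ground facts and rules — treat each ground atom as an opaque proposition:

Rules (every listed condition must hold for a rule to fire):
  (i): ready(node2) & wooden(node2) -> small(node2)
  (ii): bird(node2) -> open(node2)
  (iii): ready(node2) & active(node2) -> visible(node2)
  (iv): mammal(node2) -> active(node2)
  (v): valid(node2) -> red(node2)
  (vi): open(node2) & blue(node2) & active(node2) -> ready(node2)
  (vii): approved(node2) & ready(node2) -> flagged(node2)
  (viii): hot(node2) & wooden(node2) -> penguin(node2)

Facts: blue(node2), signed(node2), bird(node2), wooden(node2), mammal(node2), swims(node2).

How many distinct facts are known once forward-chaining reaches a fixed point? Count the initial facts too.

Round 1 fires (ii), (iv), giving open(node2), active(node2).
Round 2 fires (vi), giving ready(node2).
Round 3 fires (i), (iii), giving small(node2), visible(node2).
Closure: {active(node2), bird(node2), blue(node2), mammal(node2), open(node2), ready(node2), signed(node2), small(node2), swims(node2), visible(node2), wooden(node2)} — 11 facts.

11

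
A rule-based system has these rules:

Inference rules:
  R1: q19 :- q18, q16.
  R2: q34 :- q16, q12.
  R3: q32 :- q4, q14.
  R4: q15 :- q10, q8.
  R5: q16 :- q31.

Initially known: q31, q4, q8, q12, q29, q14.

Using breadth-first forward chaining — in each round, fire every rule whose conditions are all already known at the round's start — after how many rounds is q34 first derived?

Round 1: R3 [q32 :- q4, q14.]; R5 [q16 :- q31.]. New: q32, q16.
Round 2: R2 [q34 :- q16, q12.]. New: q34.
q34 first appears in round 2.

2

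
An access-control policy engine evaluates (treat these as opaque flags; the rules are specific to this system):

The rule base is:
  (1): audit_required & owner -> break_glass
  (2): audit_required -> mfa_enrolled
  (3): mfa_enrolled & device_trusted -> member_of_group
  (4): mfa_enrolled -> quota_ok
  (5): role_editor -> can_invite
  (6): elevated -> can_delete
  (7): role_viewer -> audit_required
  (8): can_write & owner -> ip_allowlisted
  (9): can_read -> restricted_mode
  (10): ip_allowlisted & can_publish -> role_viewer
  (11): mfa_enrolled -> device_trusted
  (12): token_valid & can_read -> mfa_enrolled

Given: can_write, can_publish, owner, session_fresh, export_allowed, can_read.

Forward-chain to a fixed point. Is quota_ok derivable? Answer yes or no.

[1] (8) [can_write & owner -> ip_allowlisted]; (9) [can_read -> restricted_mode]. ⇒ new: ip_allowlisted, restricted_mode.
[2] (10) [ip_allowlisted & can_publish -> role_viewer]. ⇒ new: role_viewer.
[3] (7) [role_viewer -> audit_required]. ⇒ new: audit_required.
[4] (1) [audit_required & owner -> break_glass]; (2) [audit_required -> mfa_enrolled]. ⇒ new: break_glass, mfa_enrolled.
[5] (4) [mfa_enrolled -> quota_ok]; (11) [mfa_enrolled -> device_trusted]. ⇒ new: quota_ok, device_trusted.
[6] (3) [mfa_enrolled & device_trusted -> member_of_group]. ⇒ new: member_of_group.
quota_ok appears in round 5, so it is derivable.

yes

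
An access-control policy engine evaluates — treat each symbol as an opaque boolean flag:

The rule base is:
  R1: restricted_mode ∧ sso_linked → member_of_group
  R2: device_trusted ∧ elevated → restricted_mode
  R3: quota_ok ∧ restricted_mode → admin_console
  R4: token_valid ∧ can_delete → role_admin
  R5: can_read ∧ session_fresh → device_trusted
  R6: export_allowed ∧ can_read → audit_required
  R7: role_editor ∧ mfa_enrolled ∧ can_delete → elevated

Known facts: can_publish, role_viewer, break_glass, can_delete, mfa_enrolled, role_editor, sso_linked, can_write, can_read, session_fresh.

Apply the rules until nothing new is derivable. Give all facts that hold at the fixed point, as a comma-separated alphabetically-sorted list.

break_glass, can_delete, can_publish, can_read, can_write, device_trusted, elevated, member_of_group, mfa_enrolled, restricted_mode, role_editor, role_viewer, session_fresh, sso_linked

Round 1: R5 [can_read ∧ session_fresh → device_trusted]; R7 [role_editor ∧ mfa_enrolled ∧ can_delete → elevated]. Adds device_trusted, elevated.
Round 2: R2 [device_trusted ∧ elevated → restricted_mode]. Adds restricted_mode.
Round 3: R1 [restricted_mode ∧ sso_linked → member_of_group]. Adds member_of_group.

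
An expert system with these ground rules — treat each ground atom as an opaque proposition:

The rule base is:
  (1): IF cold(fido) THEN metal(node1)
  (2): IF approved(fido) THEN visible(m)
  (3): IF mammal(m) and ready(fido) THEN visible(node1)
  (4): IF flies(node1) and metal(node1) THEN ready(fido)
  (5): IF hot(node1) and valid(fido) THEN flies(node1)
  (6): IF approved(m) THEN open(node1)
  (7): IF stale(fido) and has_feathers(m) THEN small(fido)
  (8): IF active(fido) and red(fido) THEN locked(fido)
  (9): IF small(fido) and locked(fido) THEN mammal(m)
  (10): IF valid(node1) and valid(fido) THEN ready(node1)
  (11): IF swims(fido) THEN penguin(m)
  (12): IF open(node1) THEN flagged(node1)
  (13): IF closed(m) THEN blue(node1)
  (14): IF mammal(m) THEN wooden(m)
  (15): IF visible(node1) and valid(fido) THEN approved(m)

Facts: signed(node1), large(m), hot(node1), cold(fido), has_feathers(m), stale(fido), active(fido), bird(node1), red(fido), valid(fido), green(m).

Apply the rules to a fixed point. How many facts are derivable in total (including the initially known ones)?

Round 1: (1) [IF cold(fido) THEN metal(node1)]; (5) [IF hot(node1) and valid(fido) THEN flies(node1)]; (7) [IF stale(fido) and has_feathers(m) THEN small(fido)]; (8) [IF active(fido) and red(fido) THEN locked(fido)]. Adds metal(node1), flies(node1), small(fido), locked(fido).
Round 2: (4) [IF flies(node1) and metal(node1) THEN ready(fido)]; (9) [IF small(fido) and locked(fido) THEN mammal(m)]. Adds ready(fido), mammal(m).
Round 3: (3) [IF mammal(m) and ready(fido) THEN visible(node1)]; (14) [IF mammal(m) THEN wooden(m)]. Adds visible(node1), wooden(m).
Round 4: (15) [IF visible(node1) and valid(fido) THEN approved(m)]. Adds approved(m).
Round 5: (6) [IF approved(m) THEN open(node1)]. Adds open(node1).
Round 6: (12) [IF open(node1) THEN flagged(node1)]. Adds flagged(node1).
Closure: {active(fido), approved(m), bird(node1), cold(fido), flagged(node1), flies(node1), green(m), has_feathers(m), hot(node1), large(m), locked(fido), mammal(m), metal(node1), open(node1), ready(fido), red(fido), signed(node1), small(fido), stale(fido), valid(fido), visible(node1), wooden(m)} — 22 facts.

22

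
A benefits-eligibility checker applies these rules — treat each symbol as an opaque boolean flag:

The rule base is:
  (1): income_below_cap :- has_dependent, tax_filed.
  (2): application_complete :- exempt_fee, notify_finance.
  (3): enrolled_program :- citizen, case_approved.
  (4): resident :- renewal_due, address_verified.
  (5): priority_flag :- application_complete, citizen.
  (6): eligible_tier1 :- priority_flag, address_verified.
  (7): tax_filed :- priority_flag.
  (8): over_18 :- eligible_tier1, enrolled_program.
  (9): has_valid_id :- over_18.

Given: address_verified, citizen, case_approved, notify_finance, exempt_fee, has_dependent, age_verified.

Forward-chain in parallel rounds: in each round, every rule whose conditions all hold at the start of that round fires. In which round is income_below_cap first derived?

Round 1: (2) [application_complete :- exempt_fee, notify_finance.]; (3) [enrolled_program :- citizen, case_approved.]. New: application_complete, enrolled_program.
Round 2: (5) [priority_flag :- application_complete, citizen.]. New: priority_flag.
Round 3: (6) [eligible_tier1 :- priority_flag, address_verified.]; (7) [tax_filed :- priority_flag.]. New: eligible_tier1, tax_filed.
Round 4: (1) [income_below_cap :- has_dependent, tax_filed.]; (8) [over_18 :- eligible_tier1, enrolled_program.]. New: income_below_cap, over_18.
income_below_cap first appears in round 4.

4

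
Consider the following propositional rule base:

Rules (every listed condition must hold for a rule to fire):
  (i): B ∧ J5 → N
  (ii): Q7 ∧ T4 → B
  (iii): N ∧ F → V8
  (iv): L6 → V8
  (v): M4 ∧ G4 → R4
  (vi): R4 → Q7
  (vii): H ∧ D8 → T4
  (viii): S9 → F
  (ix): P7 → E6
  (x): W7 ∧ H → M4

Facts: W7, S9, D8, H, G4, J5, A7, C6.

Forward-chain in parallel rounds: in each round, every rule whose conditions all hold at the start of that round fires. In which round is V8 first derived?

[1] (vii) [H ∧ D8 → T4]; (viii) [S9 → F]; (x) [W7 ∧ H → M4]. ⇒ new: T4, F, M4.
[2] (v) [M4 ∧ G4 → R4]. ⇒ new: R4.
[3] (vi) [R4 → Q7]. ⇒ new: Q7.
[4] (ii) [Q7 ∧ T4 → B]. ⇒ new: B.
[5] (i) [B ∧ J5 → N]. ⇒ new: N.
[6] (iii) [N ∧ F → V8]. ⇒ new: V8.
V8 first appears in round 6.

6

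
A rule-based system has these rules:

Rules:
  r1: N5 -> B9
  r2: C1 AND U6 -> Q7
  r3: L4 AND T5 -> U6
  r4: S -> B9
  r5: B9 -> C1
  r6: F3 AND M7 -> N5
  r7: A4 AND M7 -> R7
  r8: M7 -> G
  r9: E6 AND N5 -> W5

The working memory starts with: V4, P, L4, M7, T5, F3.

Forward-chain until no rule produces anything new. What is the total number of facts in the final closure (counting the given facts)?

12

[1] r3 [L4 AND T5 -> U6]; r6 [F3 AND M7 -> N5]; r8 [M7 -> G]. ⇒ new: U6, N5, G.
[2] r1 [N5 -> B9]. ⇒ new: B9.
[3] r5 [B9 -> C1]. ⇒ new: C1.
[4] r2 [C1 AND U6 -> Q7]. ⇒ new: Q7.
Closure: {B9, C1, F3, G, L4, M7, N5, P, Q7, T5, U6, V4} — 12 facts.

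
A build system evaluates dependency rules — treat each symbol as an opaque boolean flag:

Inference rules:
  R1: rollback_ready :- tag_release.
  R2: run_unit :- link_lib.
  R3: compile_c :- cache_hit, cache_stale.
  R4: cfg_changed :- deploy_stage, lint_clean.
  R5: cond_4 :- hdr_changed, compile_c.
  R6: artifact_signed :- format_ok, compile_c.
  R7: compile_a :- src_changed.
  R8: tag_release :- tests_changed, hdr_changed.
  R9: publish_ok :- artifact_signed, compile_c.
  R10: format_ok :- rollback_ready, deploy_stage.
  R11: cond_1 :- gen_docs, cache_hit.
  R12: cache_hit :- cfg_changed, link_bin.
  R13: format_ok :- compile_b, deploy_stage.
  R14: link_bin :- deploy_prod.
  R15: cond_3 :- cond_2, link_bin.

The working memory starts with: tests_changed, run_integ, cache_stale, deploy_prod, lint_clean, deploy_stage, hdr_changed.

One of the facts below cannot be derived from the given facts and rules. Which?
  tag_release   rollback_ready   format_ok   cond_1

cond_1

Round 1: R4 [cfg_changed :- deploy_stage, lint_clean.]; R8 [tag_release :- tests_changed, hdr_changed.]; R14 [link_bin :- deploy_prod.]. Adds cfg_changed, tag_release, link_bin.
Round 2: R1 [rollback_ready :- tag_release.]; R12 [cache_hit :- cfg_changed, link_bin.]. Adds rollback_ready, cache_hit.
Round 3: R3 [compile_c :- cache_hit, cache_stale.]; R10 [format_ok :- rollback_ready, deploy_stage.]. Adds compile_c, format_ok.
Round 4: R5 [cond_4 :- hdr_changed, compile_c.]; R6 [artifact_signed :- format_ok, compile_c.]. Adds cond_4, artifact_signed.
Round 5: R9 [publish_ok :- artifact_signed, compile_c.]. Adds publish_ok.
Derived: tag_release (round 1), format_ok (round 3), rollback_ready (round 2). cond_1 never appears in any round.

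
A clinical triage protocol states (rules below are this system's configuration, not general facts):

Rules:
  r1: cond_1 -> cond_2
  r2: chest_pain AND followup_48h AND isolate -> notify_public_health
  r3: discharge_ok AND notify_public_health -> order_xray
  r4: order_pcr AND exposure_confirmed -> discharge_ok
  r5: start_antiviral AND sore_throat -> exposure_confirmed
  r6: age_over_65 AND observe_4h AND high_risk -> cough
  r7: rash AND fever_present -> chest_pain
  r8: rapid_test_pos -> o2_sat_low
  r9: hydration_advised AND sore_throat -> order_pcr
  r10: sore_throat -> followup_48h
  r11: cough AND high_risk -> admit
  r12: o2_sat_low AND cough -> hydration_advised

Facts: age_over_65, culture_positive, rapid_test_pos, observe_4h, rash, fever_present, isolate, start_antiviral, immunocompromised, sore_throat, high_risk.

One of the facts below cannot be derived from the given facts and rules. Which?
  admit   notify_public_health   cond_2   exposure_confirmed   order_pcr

cond_2

Round 1: r5 [start_antiviral AND sore_throat -> exposure_confirmed]; r6 [age_over_65 AND observe_4h AND high_risk -> cough]; r7 [rash AND fever_present -> chest_pain]; r8 [rapid_test_pos -> o2_sat_low]; r10 [sore_throat -> followup_48h]. New: exposure_confirmed, cough, chest_pain, o2_sat_low, followup_48h.
Round 2: r2 [chest_pain AND followup_48h AND isolate -> notify_public_health]; r11 [cough AND high_risk -> admit]; r12 [o2_sat_low AND cough -> hydration_advised]. New: notify_public_health, admit, hydration_advised.
Round 3: r9 [hydration_advised AND sore_throat -> order_pcr]. New: order_pcr.
Round 4: r4 [order_pcr AND exposure_confirmed -> discharge_ok]. New: discharge_ok.
Round 5: r3 [discharge_ok AND notify_public_health -> order_xray]. New: order_xray.
Derived: order_pcr (round 3), exposure_confirmed (round 1), admit (round 2), notify_public_health (round 2). cond_2 never appears in any round.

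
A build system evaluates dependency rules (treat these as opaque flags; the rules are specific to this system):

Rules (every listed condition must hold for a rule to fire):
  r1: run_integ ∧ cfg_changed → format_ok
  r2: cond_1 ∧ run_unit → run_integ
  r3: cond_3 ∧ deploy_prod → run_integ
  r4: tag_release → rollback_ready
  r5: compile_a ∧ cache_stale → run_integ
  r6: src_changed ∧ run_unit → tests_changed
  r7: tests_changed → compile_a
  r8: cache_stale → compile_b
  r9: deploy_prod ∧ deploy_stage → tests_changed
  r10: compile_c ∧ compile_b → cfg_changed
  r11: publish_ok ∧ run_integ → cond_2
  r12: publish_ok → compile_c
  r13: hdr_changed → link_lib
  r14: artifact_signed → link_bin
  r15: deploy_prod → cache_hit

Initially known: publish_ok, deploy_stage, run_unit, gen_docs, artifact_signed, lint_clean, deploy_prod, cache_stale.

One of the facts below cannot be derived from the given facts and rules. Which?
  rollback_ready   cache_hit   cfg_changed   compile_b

Round 1 — r8, r9, r12, r14, r15, derive compile_b, tests_changed, compile_c, link_bin, cache_hit.
Round 2 — r7, r10, derive compile_a, cfg_changed.
Round 3 — r5, derive run_integ.
Round 4 — r1, r11, derive format_ok, cond_2.
Derived: cache_hit (round 1), compile_b (round 1), cfg_changed (round 2). rollback_ready never appears in any round.

rollback_ready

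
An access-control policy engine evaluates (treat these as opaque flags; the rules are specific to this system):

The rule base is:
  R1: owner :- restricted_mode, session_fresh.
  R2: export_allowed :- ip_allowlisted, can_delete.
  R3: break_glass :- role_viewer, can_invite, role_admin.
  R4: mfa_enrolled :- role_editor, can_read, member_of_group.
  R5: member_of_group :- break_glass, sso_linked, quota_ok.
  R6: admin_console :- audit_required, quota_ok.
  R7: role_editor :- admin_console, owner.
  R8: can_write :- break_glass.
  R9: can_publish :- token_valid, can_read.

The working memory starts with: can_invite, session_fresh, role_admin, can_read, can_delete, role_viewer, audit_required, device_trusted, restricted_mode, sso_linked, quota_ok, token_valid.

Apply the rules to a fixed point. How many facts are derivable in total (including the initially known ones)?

20

Round 1 fires R1, R3, R6, R9, giving owner, break_glass, admin_console, can_publish.
Round 2 fires R5, R7, R8, giving member_of_group, role_editor, can_write.
Round 3 fires R4, giving mfa_enrolled.
Closure: {admin_console, audit_required, break_glass, can_delete, can_invite, can_publish, can_read, can_write, device_trusted, member_of_group, mfa_enrolled, owner, quota_ok, restricted_mode, role_admin, role_editor, role_viewer, session_fresh, sso_linked, token_valid} — 20 facts.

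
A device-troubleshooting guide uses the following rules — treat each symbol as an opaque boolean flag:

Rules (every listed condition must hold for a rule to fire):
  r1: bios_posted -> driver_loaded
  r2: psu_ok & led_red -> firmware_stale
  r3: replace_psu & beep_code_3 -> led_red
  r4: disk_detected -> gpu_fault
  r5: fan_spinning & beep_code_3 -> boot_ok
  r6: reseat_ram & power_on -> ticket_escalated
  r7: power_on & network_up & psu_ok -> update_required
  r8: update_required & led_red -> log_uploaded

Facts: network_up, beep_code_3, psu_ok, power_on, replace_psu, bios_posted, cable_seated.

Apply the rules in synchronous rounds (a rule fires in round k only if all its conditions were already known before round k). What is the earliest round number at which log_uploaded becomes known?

2

Round 1: r1 [bios_posted -> driver_loaded]; r3 [replace_psu & beep_code_3 -> led_red]; r7 [power_on & network_up & psu_ok -> update_required]. New: driver_loaded, led_red, update_required.
Round 2: r2 [psu_ok & led_red -> firmware_stale]; r8 [update_required & led_red -> log_uploaded]. New: firmware_stale, log_uploaded.
log_uploaded first appears in round 2.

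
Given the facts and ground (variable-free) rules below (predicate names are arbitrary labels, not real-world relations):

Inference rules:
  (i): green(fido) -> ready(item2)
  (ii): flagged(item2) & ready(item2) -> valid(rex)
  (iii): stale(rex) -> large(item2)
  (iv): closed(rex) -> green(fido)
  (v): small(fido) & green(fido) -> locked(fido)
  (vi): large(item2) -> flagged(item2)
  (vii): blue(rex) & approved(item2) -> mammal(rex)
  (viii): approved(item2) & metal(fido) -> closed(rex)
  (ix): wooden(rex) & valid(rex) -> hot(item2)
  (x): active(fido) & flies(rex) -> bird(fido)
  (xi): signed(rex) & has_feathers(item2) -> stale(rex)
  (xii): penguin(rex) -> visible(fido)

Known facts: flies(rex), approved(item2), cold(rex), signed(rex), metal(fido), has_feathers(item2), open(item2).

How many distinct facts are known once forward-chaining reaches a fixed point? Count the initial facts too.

14

Round 1: (viii) [approved(item2) & metal(fido) -> closed(rex)]; (xi) [signed(rex) & has_feathers(item2) -> stale(rex)]. Adds closed(rex), stale(rex).
Round 2: (iii) [stale(rex) -> large(item2)]; (iv) [closed(rex) -> green(fido)]. Adds large(item2), green(fido).
Round 3: (i) [green(fido) -> ready(item2)]; (vi) [large(item2) -> flagged(item2)]. Adds ready(item2), flagged(item2).
Round 4: (ii) [flagged(item2) & ready(item2) -> valid(rex)]. Adds valid(rex).
Closure: {approved(item2), closed(rex), cold(rex), flagged(item2), flies(rex), green(fido), has_feathers(item2), large(item2), metal(fido), open(item2), ready(item2), signed(rex), stale(rex), valid(rex)} — 14 facts.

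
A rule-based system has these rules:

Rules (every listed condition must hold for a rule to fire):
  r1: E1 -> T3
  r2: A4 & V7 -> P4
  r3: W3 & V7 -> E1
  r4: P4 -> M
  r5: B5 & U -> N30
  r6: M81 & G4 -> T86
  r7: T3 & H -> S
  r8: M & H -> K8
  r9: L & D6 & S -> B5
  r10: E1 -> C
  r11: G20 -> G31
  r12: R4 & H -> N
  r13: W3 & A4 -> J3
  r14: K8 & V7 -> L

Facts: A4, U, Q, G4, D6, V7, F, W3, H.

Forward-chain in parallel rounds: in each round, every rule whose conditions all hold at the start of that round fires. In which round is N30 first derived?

Round 1 fires r2, r3, r13, giving P4, E1, J3.
Round 2 fires r1, r4, r10, giving T3, M, C.
Round 3 fires r7, r8, giving S, K8.
Round 4 fires r14, giving L.
Round 5 fires r9, giving B5.
Round 6 fires r5, giving N30.
N30 first appears in round 6.

6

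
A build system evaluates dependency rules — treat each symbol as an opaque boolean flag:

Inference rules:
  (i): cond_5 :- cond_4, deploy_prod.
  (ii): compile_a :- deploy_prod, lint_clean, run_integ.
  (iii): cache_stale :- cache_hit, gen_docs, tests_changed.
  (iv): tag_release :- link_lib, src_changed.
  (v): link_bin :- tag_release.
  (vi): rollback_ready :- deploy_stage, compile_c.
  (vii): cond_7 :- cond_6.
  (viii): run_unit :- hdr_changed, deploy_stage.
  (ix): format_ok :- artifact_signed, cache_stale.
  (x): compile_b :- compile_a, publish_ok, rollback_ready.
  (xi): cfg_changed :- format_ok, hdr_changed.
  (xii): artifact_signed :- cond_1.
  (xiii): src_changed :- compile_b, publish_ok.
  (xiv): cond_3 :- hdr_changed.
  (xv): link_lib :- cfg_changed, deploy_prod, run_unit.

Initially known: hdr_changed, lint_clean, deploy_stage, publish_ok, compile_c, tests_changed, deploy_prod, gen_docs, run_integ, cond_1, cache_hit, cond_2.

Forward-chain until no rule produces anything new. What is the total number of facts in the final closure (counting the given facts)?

25

Round 1: (ii) [compile_a :- deploy_prod, lint_clean, run_integ.]; (iii) [cache_stale :- cache_hit, gen_docs, tests_changed.]; (vi) [rollback_ready :- deploy_stage, compile_c.]; (viii) [run_unit :- hdr_changed, deploy_stage.]; (xii) [artifact_signed :- cond_1.]; (xiv) [cond_3 :- hdr_changed.]. Adds compile_a, cache_stale, rollback_ready, run_unit, artifact_signed, cond_3.
Round 2: (ix) [format_ok :- artifact_signed, cache_stale.]; (x) [compile_b :- compile_a, publish_ok, rollback_ready.]. Adds format_ok, compile_b.
Round 3: (xi) [cfg_changed :- format_ok, hdr_changed.]; (xiii) [src_changed :- compile_b, publish_ok.]. Adds cfg_changed, src_changed.
Round 4: (xv) [link_lib :- cfg_changed, deploy_prod, run_unit.]. Adds link_lib.
Round 5: (iv) [tag_release :- link_lib, src_changed.]. Adds tag_release.
Round 6: (v) [link_bin :- tag_release.]. Adds link_bin.
Closure: {artifact_signed, cache_hit, cache_stale, cfg_changed, compile_a, compile_b, compile_c, cond_1, cond_2, cond_3, deploy_prod, deploy_stage, format_ok, gen_docs, hdr_changed, link_bin, link_lib, lint_clean, publish_ok, rollback_ready, run_integ, run_unit, src_changed, tag_release, tests_changed} — 25 facts.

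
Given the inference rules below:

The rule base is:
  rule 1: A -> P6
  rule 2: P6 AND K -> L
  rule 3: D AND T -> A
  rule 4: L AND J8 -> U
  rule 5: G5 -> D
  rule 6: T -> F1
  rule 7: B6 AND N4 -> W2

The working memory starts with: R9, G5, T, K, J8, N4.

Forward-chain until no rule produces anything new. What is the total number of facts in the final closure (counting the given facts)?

Round 1 — rule 5, rule 6, derive D, F1.
Round 2 — rule 3, derive A.
Round 3 — rule 1, derive P6.
Round 4 — rule 2, derive L.
Round 5 — rule 4, derive U.
Closure: {A, D, F1, G5, J8, K, L, N4, P6, R9, T, U} — 12 facts.

12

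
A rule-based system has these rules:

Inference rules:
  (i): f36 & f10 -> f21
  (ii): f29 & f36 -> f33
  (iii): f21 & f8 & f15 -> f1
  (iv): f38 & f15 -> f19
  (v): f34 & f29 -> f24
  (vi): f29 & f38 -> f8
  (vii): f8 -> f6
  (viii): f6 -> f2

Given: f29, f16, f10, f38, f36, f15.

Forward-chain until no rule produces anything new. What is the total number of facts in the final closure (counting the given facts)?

13

Round 1 — (i), (ii), (iv), (vi), derive f21, f33, f19, f8.
Round 2 — (iii), (vii), derive f1, f6.
Round 3 — (viii), derive f2.
Closure: {f1, f10, f15, f16, f19, f2, f21, f29, f33, f36, f38, f6, f8} — 13 facts.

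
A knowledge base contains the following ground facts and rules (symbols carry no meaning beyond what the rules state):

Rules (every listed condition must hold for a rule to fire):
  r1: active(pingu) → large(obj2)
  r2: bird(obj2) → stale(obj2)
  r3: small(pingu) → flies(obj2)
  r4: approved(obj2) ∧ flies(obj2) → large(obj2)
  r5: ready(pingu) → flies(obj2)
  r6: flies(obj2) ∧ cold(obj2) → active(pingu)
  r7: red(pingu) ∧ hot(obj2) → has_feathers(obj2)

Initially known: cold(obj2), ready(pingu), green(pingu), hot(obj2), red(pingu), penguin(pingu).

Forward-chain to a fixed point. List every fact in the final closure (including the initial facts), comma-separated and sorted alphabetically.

[1] r5 [ready(pingu) → flies(obj2)]; r7 [red(pingu) ∧ hot(obj2) → has_feathers(obj2)]. ⇒ new: flies(obj2), has_feathers(obj2).
[2] r6 [flies(obj2) ∧ cold(obj2) → active(pingu)]. ⇒ new: active(pingu).
[3] r1 [active(pingu) → large(obj2)]. ⇒ new: large(obj2).

active(pingu), cold(obj2), flies(obj2), green(pingu), has_feathers(obj2), hot(obj2), large(obj2), penguin(pingu), ready(pingu), red(pingu)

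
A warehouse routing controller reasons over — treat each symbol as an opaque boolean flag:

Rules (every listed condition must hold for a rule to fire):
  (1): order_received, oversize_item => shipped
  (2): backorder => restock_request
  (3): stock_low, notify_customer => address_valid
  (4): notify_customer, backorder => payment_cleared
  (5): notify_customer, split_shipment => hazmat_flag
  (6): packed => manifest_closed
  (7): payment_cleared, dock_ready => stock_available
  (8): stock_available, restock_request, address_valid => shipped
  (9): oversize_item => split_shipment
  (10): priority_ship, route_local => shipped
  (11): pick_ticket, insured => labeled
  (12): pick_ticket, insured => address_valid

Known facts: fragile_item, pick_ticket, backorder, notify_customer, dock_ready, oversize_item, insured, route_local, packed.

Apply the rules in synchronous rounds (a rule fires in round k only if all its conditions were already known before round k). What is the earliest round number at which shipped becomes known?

Round 1: (2) [backorder => restock_request]; (4) [notify_customer, backorder => payment_cleared]; (6) [packed => manifest_closed]; (9) [oversize_item => split_shipment]; (11) [pick_ticket, insured => labeled]; (12) [pick_ticket, insured => address_valid]. Adds restock_request, payment_cleared, manifest_closed, split_shipment, labeled, address_valid.
Round 2: (5) [notify_customer, split_shipment => hazmat_flag]; (7) [payment_cleared, dock_ready => stock_available]. Adds hazmat_flag, stock_available.
Round 3: (8) [stock_available, restock_request, address_valid => shipped]. Adds shipped.
shipped first appears in round 3.

3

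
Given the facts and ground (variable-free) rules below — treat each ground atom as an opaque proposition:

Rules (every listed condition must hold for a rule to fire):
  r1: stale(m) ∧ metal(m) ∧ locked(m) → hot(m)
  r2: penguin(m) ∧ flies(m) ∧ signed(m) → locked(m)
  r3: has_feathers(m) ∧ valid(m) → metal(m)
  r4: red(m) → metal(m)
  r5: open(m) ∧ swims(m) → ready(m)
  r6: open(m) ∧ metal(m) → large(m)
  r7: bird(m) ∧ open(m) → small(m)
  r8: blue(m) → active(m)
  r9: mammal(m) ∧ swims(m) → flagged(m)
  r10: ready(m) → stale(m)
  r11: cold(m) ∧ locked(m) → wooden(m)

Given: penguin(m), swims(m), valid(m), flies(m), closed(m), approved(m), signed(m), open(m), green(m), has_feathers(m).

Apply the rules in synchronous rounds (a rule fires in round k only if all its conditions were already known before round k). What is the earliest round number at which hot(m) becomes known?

Round 1 — r2, r3, r5, derive locked(m), metal(m), ready(m).
Round 2 — r6, r10, derive large(m), stale(m).
Round 3 — r1, derive hot(m).
hot(m) first appears in round 3.

3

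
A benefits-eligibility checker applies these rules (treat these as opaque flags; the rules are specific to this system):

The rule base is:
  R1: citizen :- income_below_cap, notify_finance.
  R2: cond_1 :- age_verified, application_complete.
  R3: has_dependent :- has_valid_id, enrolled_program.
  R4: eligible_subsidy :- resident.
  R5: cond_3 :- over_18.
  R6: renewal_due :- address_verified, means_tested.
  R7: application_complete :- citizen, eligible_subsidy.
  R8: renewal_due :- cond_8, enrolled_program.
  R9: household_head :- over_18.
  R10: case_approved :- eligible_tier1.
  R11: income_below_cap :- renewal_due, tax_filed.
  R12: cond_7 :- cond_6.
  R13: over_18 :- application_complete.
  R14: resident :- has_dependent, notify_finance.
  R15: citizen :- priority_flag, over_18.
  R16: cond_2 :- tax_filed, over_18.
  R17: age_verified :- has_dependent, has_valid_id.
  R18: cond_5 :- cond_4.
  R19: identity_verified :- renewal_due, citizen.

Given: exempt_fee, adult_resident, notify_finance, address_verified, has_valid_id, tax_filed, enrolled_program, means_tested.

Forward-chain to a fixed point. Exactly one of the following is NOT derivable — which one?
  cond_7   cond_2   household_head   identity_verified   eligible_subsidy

cond_7

Round 1 — R3, R6, derive has_dependent, renewal_due.
Round 2 — R11, R14, R17, derive income_below_cap, resident, age_verified.
Round 3 — R1, R4, derive citizen, eligible_subsidy.
Round 4 — R7, R19, derive application_complete, identity_verified.
Round 5 — R2, R13, derive cond_1, over_18.
Round 6 — R5, R9, R16, derive cond_3, household_head, cond_2.
Derived: eligible_subsidy (round 3), identity_verified (round 4), household_head (round 6), cond_2 (round 6). cond_7 never appears in any round.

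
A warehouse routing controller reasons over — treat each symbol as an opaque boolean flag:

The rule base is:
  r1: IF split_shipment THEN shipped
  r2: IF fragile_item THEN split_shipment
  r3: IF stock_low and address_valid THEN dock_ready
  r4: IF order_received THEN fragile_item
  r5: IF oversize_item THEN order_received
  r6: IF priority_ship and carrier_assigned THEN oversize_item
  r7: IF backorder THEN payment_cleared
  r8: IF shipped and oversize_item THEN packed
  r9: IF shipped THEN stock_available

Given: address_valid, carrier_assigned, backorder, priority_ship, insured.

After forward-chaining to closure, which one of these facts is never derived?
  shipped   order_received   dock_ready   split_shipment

dock_ready

Round 1 — r6, r7, derive oversize_item, payment_cleared.
Round 2 — r5, derive order_received.
Round 3 — r4, derive fragile_item.
Round 4 — r2, derive split_shipment.
Round 5 — r1, derive shipped.
Round 6 — r8, r9, derive packed, stock_available.
Derived: split_shipment (round 4), order_received (round 2), shipped (round 5). dock_ready never appears in any round.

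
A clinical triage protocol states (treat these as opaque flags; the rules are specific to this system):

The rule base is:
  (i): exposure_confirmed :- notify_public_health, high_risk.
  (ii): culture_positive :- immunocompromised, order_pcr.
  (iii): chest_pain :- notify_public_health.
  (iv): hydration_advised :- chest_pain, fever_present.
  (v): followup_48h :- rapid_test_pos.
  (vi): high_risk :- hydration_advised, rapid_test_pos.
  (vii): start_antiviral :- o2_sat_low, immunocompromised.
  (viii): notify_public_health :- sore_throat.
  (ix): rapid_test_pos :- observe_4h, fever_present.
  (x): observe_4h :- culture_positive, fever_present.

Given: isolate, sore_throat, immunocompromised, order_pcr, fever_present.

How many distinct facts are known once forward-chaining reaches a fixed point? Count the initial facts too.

14

[1] (ii) [culture_positive :- immunocompromised, order_pcr.]; (viii) [notify_public_health :- sore_throat.]. ⇒ new: culture_positive, notify_public_health.
[2] (iii) [chest_pain :- notify_public_health.]; (x) [observe_4h :- culture_positive, fever_present.]. ⇒ new: chest_pain, observe_4h.
[3] (iv) [hydration_advised :- chest_pain, fever_present.]; (ix) [rapid_test_pos :- observe_4h, fever_present.]. ⇒ new: hydration_advised, rapid_test_pos.
[4] (v) [followup_48h :- rapid_test_pos.]; (vi) [high_risk :- hydration_advised, rapid_test_pos.]. ⇒ new: followup_48h, high_risk.
[5] (i) [exposure_confirmed :- notify_public_health, high_risk.]. ⇒ new: exposure_confirmed.
Closure: {chest_pain, culture_positive, exposure_confirmed, fever_present, followup_48h, high_risk, hydration_advised, immunocompromised, isolate, notify_public_health, observe_4h, order_pcr, rapid_test_pos, sore_throat} — 14 facts.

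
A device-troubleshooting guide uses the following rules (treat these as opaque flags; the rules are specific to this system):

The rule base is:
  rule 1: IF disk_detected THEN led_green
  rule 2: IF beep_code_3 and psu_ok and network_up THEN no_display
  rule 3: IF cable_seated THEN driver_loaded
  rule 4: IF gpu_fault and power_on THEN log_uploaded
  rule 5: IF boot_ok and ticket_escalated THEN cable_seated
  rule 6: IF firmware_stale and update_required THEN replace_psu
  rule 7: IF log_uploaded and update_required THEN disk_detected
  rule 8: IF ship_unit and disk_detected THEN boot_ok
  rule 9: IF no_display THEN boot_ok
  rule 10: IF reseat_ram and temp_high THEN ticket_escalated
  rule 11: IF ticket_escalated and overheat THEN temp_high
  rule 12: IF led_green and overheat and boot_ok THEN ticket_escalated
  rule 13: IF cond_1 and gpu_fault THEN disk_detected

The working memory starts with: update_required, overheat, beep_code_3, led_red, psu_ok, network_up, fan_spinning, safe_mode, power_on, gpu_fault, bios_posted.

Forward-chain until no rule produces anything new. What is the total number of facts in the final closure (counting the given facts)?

20

[1] rule 2 [IF beep_code_3 and psu_ok and network_up THEN no_display]; rule 4 [IF gpu_fault and power_on THEN log_uploaded]. ⇒ new: no_display, log_uploaded.
[2] rule 7 [IF log_uploaded and update_required THEN disk_detected]; rule 9 [IF no_display THEN boot_ok]. ⇒ new: disk_detected, boot_ok.
[3] rule 1 [IF disk_detected THEN led_green]. ⇒ new: led_green.
[4] rule 12 [IF led_green and overheat and boot_ok THEN ticket_escalated]. ⇒ new: ticket_escalated.
[5] rule 5 [IF boot_ok and ticket_escalated THEN cable_seated]; rule 11 [IF ticket_escalated and overheat THEN temp_high]. ⇒ new: cable_seated, temp_high.
[6] rule 3 [IF cable_seated THEN driver_loaded]. ⇒ new: driver_loaded.
Closure: {beep_code_3, bios_posted, boot_ok, cable_seated, disk_detected, driver_loaded, fan_spinning, gpu_fault, led_green, led_red, log_uploaded, network_up, no_display, overheat, power_on, psu_ok, safe_mode, temp_high, ticket_escalated, update_required} — 20 facts.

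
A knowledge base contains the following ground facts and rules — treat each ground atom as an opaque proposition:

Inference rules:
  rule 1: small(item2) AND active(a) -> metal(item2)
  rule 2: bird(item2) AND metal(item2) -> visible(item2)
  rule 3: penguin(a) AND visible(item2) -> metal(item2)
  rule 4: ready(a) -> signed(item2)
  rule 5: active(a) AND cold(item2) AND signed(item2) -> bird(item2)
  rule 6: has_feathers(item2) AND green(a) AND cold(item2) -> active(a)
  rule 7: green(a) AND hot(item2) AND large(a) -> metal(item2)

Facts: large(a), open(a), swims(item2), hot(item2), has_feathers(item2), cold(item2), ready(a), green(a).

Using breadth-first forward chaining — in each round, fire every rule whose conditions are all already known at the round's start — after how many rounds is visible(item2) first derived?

Round 1: rule 4 [ready(a) -> signed(item2)]; rule 6 [has_feathers(item2) AND green(a) AND cold(item2) -> active(a)]; rule 7 [green(a) AND hot(item2) AND large(a) -> metal(item2)]. Adds signed(item2), active(a), metal(item2).
Round 2: rule 5 [active(a) AND cold(item2) AND signed(item2) -> bird(item2)]. Adds bird(item2).
Round 3: rule 2 [bird(item2) AND metal(item2) -> visible(item2)]. Adds visible(item2).
visible(item2) first appears in round 3.

3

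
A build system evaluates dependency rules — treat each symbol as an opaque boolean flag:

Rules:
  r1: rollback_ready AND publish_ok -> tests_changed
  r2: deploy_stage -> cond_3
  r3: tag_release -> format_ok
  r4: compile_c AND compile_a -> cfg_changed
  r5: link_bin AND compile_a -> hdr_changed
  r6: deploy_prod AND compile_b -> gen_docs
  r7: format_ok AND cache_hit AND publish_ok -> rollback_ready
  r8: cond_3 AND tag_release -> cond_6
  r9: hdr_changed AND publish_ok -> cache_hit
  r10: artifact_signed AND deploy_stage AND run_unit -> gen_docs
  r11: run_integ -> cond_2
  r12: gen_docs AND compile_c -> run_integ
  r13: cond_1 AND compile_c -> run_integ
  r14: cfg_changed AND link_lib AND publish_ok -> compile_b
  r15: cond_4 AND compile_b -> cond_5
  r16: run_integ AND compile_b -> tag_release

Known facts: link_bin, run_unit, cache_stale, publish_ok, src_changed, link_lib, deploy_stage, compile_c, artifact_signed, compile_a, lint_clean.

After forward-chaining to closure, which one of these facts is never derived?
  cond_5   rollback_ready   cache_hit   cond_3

Round 1: r2 [deploy_stage -> cond_3]; r4 [compile_c AND compile_a -> cfg_changed]; r5 [link_bin AND compile_a -> hdr_changed]; r10 [artifact_signed AND deploy_stage AND run_unit -> gen_docs]. New: cond_3, cfg_changed, hdr_changed, gen_docs.
Round 2: r9 [hdr_changed AND publish_ok -> cache_hit]; r12 [gen_docs AND compile_c -> run_integ]; r14 [cfg_changed AND link_lib AND publish_ok -> compile_b]. New: cache_hit, run_integ, compile_b.
Round 3: r11 [run_integ -> cond_2]; r16 [run_integ AND compile_b -> tag_release]. New: cond_2, tag_release.
Round 4: r3 [tag_release -> format_ok]; r8 [cond_3 AND tag_release -> cond_6]. New: format_ok, cond_6.
Round 5: r7 [format_ok AND cache_hit AND publish_ok -> rollback_ready]. New: rollback_ready.
Round 6: r1 [rollback_ready AND publish_ok -> tests_changed]. New: tests_changed.
Derived: rollback_ready (round 5), cache_hit (round 2), cond_3 (round 1). cond_5 never appears in any round.

cond_5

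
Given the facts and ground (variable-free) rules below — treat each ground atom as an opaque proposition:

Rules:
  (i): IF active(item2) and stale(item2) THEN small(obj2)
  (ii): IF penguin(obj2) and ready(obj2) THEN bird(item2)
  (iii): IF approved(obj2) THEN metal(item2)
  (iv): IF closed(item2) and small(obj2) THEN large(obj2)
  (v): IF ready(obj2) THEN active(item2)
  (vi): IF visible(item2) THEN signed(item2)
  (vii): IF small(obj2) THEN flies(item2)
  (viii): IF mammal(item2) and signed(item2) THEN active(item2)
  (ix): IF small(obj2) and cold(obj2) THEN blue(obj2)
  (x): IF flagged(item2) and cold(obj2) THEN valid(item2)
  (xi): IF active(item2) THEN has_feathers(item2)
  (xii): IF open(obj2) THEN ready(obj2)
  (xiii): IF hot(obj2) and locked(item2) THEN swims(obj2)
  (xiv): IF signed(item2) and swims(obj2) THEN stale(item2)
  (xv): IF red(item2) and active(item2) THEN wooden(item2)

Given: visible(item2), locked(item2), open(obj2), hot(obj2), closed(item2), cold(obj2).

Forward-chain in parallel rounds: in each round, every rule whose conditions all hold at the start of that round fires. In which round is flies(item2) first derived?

4

[1] (vi) [IF visible(item2) THEN signed(item2)]; (xii) [IF open(obj2) THEN ready(obj2)]; (xiii) [IF hot(obj2) and locked(item2) THEN swims(obj2)]. ⇒ new: signed(item2), ready(obj2), swims(obj2).
[2] (v) [IF ready(obj2) THEN active(item2)]; (xiv) [IF signed(item2) and swims(obj2) THEN stale(item2)]. ⇒ new: active(item2), stale(item2).
[3] (i) [IF active(item2) and stale(item2) THEN small(obj2)]; (xi) [IF active(item2) THEN has_feathers(item2)]. ⇒ new: small(obj2), has_feathers(item2).
[4] (iv) [IF closed(item2) and small(obj2) THEN large(obj2)]; (vii) [IF small(obj2) THEN flies(item2)]; (ix) [IF small(obj2) and cold(obj2) THEN blue(obj2)]. ⇒ new: large(obj2), flies(item2), blue(obj2).
flies(item2) first appears in round 4.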